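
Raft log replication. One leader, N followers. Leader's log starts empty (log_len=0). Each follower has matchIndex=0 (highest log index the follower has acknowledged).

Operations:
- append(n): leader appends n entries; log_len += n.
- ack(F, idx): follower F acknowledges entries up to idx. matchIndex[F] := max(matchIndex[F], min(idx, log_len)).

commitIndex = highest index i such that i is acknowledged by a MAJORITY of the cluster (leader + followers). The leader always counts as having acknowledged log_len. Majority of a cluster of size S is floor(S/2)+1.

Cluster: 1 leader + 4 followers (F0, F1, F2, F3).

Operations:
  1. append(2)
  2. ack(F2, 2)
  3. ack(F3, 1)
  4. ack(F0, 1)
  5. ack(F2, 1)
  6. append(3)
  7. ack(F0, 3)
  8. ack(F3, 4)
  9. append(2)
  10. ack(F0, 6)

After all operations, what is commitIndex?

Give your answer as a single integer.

Op 1: append 2 -> log_len=2
Op 2: F2 acks idx 2 -> match: F0=0 F1=0 F2=2 F3=0; commitIndex=0
Op 3: F3 acks idx 1 -> match: F0=0 F1=0 F2=2 F3=1; commitIndex=1
Op 4: F0 acks idx 1 -> match: F0=1 F1=0 F2=2 F3=1; commitIndex=1
Op 5: F2 acks idx 1 -> match: F0=1 F1=0 F2=2 F3=1; commitIndex=1
Op 6: append 3 -> log_len=5
Op 7: F0 acks idx 3 -> match: F0=3 F1=0 F2=2 F3=1; commitIndex=2
Op 8: F3 acks idx 4 -> match: F0=3 F1=0 F2=2 F3=4; commitIndex=3
Op 9: append 2 -> log_len=7
Op 10: F0 acks idx 6 -> match: F0=6 F1=0 F2=2 F3=4; commitIndex=4

Answer: 4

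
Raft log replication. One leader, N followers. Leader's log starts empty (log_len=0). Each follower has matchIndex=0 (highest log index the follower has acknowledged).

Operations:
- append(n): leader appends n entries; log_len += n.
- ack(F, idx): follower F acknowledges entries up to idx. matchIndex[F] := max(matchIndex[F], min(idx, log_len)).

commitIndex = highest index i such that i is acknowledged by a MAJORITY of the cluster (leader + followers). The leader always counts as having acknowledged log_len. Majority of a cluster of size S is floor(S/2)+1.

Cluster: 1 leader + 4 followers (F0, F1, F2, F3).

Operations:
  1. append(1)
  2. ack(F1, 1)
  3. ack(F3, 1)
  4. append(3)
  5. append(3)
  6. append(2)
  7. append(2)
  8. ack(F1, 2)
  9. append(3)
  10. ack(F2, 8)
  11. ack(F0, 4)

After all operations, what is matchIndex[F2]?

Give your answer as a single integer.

Op 1: append 1 -> log_len=1
Op 2: F1 acks idx 1 -> match: F0=0 F1=1 F2=0 F3=0; commitIndex=0
Op 3: F3 acks idx 1 -> match: F0=0 F1=1 F2=0 F3=1; commitIndex=1
Op 4: append 3 -> log_len=4
Op 5: append 3 -> log_len=7
Op 6: append 2 -> log_len=9
Op 7: append 2 -> log_len=11
Op 8: F1 acks idx 2 -> match: F0=0 F1=2 F2=0 F3=1; commitIndex=1
Op 9: append 3 -> log_len=14
Op 10: F2 acks idx 8 -> match: F0=0 F1=2 F2=8 F3=1; commitIndex=2
Op 11: F0 acks idx 4 -> match: F0=4 F1=2 F2=8 F3=1; commitIndex=4

Answer: 8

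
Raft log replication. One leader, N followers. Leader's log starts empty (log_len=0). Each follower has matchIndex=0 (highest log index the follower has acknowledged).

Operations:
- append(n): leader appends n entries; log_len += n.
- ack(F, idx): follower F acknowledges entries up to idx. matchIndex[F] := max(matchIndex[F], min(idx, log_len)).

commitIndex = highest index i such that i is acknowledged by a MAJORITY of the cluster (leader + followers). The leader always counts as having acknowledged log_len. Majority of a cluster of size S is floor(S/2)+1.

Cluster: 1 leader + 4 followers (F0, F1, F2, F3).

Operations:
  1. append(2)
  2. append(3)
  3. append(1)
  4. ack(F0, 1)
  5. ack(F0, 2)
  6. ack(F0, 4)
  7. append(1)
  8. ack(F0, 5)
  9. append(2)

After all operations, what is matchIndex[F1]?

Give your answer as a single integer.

Answer: 0

Derivation:
Op 1: append 2 -> log_len=2
Op 2: append 3 -> log_len=5
Op 3: append 1 -> log_len=6
Op 4: F0 acks idx 1 -> match: F0=1 F1=0 F2=0 F3=0; commitIndex=0
Op 5: F0 acks idx 2 -> match: F0=2 F1=0 F2=0 F3=0; commitIndex=0
Op 6: F0 acks idx 4 -> match: F0=4 F1=0 F2=0 F3=0; commitIndex=0
Op 7: append 1 -> log_len=7
Op 8: F0 acks idx 5 -> match: F0=5 F1=0 F2=0 F3=0; commitIndex=0
Op 9: append 2 -> log_len=9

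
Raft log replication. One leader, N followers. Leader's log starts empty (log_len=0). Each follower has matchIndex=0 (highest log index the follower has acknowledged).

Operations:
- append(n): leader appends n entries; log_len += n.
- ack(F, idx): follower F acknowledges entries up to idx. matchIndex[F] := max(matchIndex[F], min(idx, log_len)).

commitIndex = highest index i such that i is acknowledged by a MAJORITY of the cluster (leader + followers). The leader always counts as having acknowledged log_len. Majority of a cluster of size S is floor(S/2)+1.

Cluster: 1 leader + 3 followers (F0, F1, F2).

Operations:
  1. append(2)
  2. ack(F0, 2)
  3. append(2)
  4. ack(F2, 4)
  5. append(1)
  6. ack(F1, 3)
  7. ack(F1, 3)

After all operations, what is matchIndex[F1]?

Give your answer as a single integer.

Op 1: append 2 -> log_len=2
Op 2: F0 acks idx 2 -> match: F0=2 F1=0 F2=0; commitIndex=0
Op 3: append 2 -> log_len=4
Op 4: F2 acks idx 4 -> match: F0=2 F1=0 F2=4; commitIndex=2
Op 5: append 1 -> log_len=5
Op 6: F1 acks idx 3 -> match: F0=2 F1=3 F2=4; commitIndex=3
Op 7: F1 acks idx 3 -> match: F0=2 F1=3 F2=4; commitIndex=3

Answer: 3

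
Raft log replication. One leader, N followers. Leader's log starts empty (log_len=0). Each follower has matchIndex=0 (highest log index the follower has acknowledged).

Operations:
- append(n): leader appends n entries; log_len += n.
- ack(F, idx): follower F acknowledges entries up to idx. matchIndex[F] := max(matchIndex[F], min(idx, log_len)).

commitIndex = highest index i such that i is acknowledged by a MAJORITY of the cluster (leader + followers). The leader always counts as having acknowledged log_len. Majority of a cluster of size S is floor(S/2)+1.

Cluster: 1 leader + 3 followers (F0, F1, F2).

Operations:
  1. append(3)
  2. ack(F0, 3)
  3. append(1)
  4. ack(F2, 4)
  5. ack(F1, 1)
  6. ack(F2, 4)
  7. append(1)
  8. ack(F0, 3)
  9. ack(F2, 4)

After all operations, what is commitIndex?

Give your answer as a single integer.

Answer: 3

Derivation:
Op 1: append 3 -> log_len=3
Op 2: F0 acks idx 3 -> match: F0=3 F1=0 F2=0; commitIndex=0
Op 3: append 1 -> log_len=4
Op 4: F2 acks idx 4 -> match: F0=3 F1=0 F2=4; commitIndex=3
Op 5: F1 acks idx 1 -> match: F0=3 F1=1 F2=4; commitIndex=3
Op 6: F2 acks idx 4 -> match: F0=3 F1=1 F2=4; commitIndex=3
Op 7: append 1 -> log_len=5
Op 8: F0 acks idx 3 -> match: F0=3 F1=1 F2=4; commitIndex=3
Op 9: F2 acks idx 4 -> match: F0=3 F1=1 F2=4; commitIndex=3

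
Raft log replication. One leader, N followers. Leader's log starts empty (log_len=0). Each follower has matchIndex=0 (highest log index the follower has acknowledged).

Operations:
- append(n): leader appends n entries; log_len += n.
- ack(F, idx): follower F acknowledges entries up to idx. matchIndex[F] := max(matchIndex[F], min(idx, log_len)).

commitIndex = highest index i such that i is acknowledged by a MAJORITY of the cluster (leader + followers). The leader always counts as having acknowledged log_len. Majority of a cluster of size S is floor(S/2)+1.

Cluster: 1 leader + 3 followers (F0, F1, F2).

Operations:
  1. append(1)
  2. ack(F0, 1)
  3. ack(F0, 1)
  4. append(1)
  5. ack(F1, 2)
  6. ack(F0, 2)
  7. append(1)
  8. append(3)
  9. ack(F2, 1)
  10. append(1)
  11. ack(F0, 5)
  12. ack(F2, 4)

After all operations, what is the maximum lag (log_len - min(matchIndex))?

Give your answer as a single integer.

Op 1: append 1 -> log_len=1
Op 2: F0 acks idx 1 -> match: F0=1 F1=0 F2=0; commitIndex=0
Op 3: F0 acks idx 1 -> match: F0=1 F1=0 F2=0; commitIndex=0
Op 4: append 1 -> log_len=2
Op 5: F1 acks idx 2 -> match: F0=1 F1=2 F2=0; commitIndex=1
Op 6: F0 acks idx 2 -> match: F0=2 F1=2 F2=0; commitIndex=2
Op 7: append 1 -> log_len=3
Op 8: append 3 -> log_len=6
Op 9: F2 acks idx 1 -> match: F0=2 F1=2 F2=1; commitIndex=2
Op 10: append 1 -> log_len=7
Op 11: F0 acks idx 5 -> match: F0=5 F1=2 F2=1; commitIndex=2
Op 12: F2 acks idx 4 -> match: F0=5 F1=2 F2=4; commitIndex=4

Answer: 5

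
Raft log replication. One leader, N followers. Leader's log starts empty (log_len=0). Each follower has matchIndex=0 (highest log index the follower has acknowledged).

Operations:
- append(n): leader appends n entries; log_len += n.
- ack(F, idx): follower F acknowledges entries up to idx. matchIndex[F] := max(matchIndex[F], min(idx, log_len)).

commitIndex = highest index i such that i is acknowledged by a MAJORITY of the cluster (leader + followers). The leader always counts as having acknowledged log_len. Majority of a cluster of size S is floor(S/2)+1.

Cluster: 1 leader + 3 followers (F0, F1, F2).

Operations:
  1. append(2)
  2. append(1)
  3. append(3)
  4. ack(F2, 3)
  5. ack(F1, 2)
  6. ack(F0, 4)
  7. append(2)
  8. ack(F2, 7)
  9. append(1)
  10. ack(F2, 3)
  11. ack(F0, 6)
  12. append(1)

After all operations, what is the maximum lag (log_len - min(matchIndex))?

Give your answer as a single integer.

Op 1: append 2 -> log_len=2
Op 2: append 1 -> log_len=3
Op 3: append 3 -> log_len=6
Op 4: F2 acks idx 3 -> match: F0=0 F1=0 F2=3; commitIndex=0
Op 5: F1 acks idx 2 -> match: F0=0 F1=2 F2=3; commitIndex=2
Op 6: F0 acks idx 4 -> match: F0=4 F1=2 F2=3; commitIndex=3
Op 7: append 2 -> log_len=8
Op 8: F2 acks idx 7 -> match: F0=4 F1=2 F2=7; commitIndex=4
Op 9: append 1 -> log_len=9
Op 10: F2 acks idx 3 -> match: F0=4 F1=2 F2=7; commitIndex=4
Op 11: F0 acks idx 6 -> match: F0=6 F1=2 F2=7; commitIndex=6
Op 12: append 1 -> log_len=10

Answer: 8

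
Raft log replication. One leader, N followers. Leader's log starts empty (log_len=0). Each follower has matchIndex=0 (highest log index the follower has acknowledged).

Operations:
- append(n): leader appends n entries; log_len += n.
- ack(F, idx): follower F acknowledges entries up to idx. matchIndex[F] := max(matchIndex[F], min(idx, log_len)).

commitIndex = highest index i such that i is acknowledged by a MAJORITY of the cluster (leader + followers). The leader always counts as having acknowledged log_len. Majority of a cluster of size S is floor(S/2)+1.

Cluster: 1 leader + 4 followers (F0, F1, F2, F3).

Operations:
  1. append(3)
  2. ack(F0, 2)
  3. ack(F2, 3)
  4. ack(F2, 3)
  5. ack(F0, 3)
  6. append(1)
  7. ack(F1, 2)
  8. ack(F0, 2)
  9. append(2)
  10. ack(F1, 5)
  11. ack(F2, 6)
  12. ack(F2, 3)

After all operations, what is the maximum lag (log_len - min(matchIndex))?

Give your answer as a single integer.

Op 1: append 3 -> log_len=3
Op 2: F0 acks idx 2 -> match: F0=2 F1=0 F2=0 F3=0; commitIndex=0
Op 3: F2 acks idx 3 -> match: F0=2 F1=0 F2=3 F3=0; commitIndex=2
Op 4: F2 acks idx 3 -> match: F0=2 F1=0 F2=3 F3=0; commitIndex=2
Op 5: F0 acks idx 3 -> match: F0=3 F1=0 F2=3 F3=0; commitIndex=3
Op 6: append 1 -> log_len=4
Op 7: F1 acks idx 2 -> match: F0=3 F1=2 F2=3 F3=0; commitIndex=3
Op 8: F0 acks idx 2 -> match: F0=3 F1=2 F2=3 F3=0; commitIndex=3
Op 9: append 2 -> log_len=6
Op 10: F1 acks idx 5 -> match: F0=3 F1=5 F2=3 F3=0; commitIndex=3
Op 11: F2 acks idx 6 -> match: F0=3 F1=5 F2=6 F3=0; commitIndex=5
Op 12: F2 acks idx 3 -> match: F0=3 F1=5 F2=6 F3=0; commitIndex=5

Answer: 6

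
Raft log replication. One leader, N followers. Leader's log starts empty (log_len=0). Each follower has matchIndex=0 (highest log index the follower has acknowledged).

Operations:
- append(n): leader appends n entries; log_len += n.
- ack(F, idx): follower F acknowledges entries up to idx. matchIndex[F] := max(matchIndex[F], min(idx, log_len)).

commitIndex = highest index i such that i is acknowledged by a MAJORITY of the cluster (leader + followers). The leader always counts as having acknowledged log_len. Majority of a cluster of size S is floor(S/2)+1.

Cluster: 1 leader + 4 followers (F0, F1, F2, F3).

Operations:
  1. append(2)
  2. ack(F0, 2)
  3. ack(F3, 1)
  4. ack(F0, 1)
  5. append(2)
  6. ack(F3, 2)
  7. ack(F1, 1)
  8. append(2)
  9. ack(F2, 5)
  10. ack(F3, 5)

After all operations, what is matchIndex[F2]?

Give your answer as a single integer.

Op 1: append 2 -> log_len=2
Op 2: F0 acks idx 2 -> match: F0=2 F1=0 F2=0 F3=0; commitIndex=0
Op 3: F3 acks idx 1 -> match: F0=2 F1=0 F2=0 F3=1; commitIndex=1
Op 4: F0 acks idx 1 -> match: F0=2 F1=0 F2=0 F3=1; commitIndex=1
Op 5: append 2 -> log_len=4
Op 6: F3 acks idx 2 -> match: F0=2 F1=0 F2=0 F3=2; commitIndex=2
Op 7: F1 acks idx 1 -> match: F0=2 F1=1 F2=0 F3=2; commitIndex=2
Op 8: append 2 -> log_len=6
Op 9: F2 acks idx 5 -> match: F0=2 F1=1 F2=5 F3=2; commitIndex=2
Op 10: F3 acks idx 5 -> match: F0=2 F1=1 F2=5 F3=5; commitIndex=5

Answer: 5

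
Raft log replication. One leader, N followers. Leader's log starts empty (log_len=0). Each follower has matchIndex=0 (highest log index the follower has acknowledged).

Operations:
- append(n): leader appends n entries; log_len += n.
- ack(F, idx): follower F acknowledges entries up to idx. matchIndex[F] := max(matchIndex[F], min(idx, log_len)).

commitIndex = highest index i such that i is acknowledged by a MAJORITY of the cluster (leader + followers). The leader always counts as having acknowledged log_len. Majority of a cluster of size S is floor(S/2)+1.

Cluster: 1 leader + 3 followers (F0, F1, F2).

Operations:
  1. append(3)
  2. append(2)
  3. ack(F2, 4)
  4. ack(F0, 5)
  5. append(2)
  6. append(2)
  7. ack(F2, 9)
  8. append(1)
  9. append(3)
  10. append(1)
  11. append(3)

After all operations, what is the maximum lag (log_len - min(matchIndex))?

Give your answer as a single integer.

Op 1: append 3 -> log_len=3
Op 2: append 2 -> log_len=5
Op 3: F2 acks idx 4 -> match: F0=0 F1=0 F2=4; commitIndex=0
Op 4: F0 acks idx 5 -> match: F0=5 F1=0 F2=4; commitIndex=4
Op 5: append 2 -> log_len=7
Op 6: append 2 -> log_len=9
Op 7: F2 acks idx 9 -> match: F0=5 F1=0 F2=9; commitIndex=5
Op 8: append 1 -> log_len=10
Op 9: append 3 -> log_len=13
Op 10: append 1 -> log_len=14
Op 11: append 3 -> log_len=17

Answer: 17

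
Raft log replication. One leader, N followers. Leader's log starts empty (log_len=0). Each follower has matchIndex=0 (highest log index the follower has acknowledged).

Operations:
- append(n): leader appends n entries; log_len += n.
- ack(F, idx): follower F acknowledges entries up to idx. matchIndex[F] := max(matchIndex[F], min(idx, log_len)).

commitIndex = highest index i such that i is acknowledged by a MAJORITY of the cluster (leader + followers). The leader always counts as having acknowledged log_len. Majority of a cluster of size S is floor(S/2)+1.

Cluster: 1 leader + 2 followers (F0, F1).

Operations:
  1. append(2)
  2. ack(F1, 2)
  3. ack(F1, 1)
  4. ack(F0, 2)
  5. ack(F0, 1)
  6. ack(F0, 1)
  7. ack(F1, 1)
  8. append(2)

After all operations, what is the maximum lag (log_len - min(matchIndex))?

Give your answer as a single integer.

Answer: 2

Derivation:
Op 1: append 2 -> log_len=2
Op 2: F1 acks idx 2 -> match: F0=0 F1=2; commitIndex=2
Op 3: F1 acks idx 1 -> match: F0=0 F1=2; commitIndex=2
Op 4: F0 acks idx 2 -> match: F0=2 F1=2; commitIndex=2
Op 5: F0 acks idx 1 -> match: F0=2 F1=2; commitIndex=2
Op 6: F0 acks idx 1 -> match: F0=2 F1=2; commitIndex=2
Op 7: F1 acks idx 1 -> match: F0=2 F1=2; commitIndex=2
Op 8: append 2 -> log_len=4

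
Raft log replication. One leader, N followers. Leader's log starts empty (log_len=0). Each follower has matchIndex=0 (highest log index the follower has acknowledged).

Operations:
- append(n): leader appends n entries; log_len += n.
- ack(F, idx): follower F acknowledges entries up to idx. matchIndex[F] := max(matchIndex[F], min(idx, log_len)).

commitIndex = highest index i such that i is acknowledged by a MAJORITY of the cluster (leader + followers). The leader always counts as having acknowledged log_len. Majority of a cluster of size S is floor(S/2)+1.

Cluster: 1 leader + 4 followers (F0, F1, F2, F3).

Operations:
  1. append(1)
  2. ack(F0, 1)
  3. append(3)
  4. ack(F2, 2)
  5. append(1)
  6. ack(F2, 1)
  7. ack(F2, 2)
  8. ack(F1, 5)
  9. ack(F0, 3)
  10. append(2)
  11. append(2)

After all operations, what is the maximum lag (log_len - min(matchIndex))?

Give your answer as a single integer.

Op 1: append 1 -> log_len=1
Op 2: F0 acks idx 1 -> match: F0=1 F1=0 F2=0 F3=0; commitIndex=0
Op 3: append 3 -> log_len=4
Op 4: F2 acks idx 2 -> match: F0=1 F1=0 F2=2 F3=0; commitIndex=1
Op 5: append 1 -> log_len=5
Op 6: F2 acks idx 1 -> match: F0=1 F1=0 F2=2 F3=0; commitIndex=1
Op 7: F2 acks idx 2 -> match: F0=1 F1=0 F2=2 F3=0; commitIndex=1
Op 8: F1 acks idx 5 -> match: F0=1 F1=5 F2=2 F3=0; commitIndex=2
Op 9: F0 acks idx 3 -> match: F0=3 F1=5 F2=2 F3=0; commitIndex=3
Op 10: append 2 -> log_len=7
Op 11: append 2 -> log_len=9

Answer: 9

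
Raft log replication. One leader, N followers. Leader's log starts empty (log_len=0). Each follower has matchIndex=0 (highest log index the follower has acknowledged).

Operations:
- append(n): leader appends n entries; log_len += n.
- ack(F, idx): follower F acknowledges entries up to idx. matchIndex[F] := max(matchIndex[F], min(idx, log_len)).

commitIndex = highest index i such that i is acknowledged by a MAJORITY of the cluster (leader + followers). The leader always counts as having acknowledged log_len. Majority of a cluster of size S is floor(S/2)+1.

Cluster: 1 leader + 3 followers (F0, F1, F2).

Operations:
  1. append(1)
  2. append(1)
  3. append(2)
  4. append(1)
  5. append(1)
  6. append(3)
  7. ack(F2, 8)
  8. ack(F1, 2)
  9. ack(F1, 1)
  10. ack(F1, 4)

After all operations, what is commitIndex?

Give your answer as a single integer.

Answer: 4

Derivation:
Op 1: append 1 -> log_len=1
Op 2: append 1 -> log_len=2
Op 3: append 2 -> log_len=4
Op 4: append 1 -> log_len=5
Op 5: append 1 -> log_len=6
Op 6: append 3 -> log_len=9
Op 7: F2 acks idx 8 -> match: F0=0 F1=0 F2=8; commitIndex=0
Op 8: F1 acks idx 2 -> match: F0=0 F1=2 F2=8; commitIndex=2
Op 9: F1 acks idx 1 -> match: F0=0 F1=2 F2=8; commitIndex=2
Op 10: F1 acks idx 4 -> match: F0=0 F1=4 F2=8; commitIndex=4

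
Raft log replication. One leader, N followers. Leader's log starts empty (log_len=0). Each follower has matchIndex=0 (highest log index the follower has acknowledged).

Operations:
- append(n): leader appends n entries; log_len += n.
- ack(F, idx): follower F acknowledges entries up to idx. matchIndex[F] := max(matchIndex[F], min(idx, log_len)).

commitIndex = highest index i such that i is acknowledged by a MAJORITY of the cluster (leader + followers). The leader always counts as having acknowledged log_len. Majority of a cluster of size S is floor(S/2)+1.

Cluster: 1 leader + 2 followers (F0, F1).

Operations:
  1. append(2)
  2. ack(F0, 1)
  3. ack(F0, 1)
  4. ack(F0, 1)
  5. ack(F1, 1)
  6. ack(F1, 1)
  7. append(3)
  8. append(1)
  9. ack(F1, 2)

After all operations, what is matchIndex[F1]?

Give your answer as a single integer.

Answer: 2

Derivation:
Op 1: append 2 -> log_len=2
Op 2: F0 acks idx 1 -> match: F0=1 F1=0; commitIndex=1
Op 3: F0 acks idx 1 -> match: F0=1 F1=0; commitIndex=1
Op 4: F0 acks idx 1 -> match: F0=1 F1=0; commitIndex=1
Op 5: F1 acks idx 1 -> match: F0=1 F1=1; commitIndex=1
Op 6: F1 acks idx 1 -> match: F0=1 F1=1; commitIndex=1
Op 7: append 3 -> log_len=5
Op 8: append 1 -> log_len=6
Op 9: F1 acks idx 2 -> match: F0=1 F1=2; commitIndex=2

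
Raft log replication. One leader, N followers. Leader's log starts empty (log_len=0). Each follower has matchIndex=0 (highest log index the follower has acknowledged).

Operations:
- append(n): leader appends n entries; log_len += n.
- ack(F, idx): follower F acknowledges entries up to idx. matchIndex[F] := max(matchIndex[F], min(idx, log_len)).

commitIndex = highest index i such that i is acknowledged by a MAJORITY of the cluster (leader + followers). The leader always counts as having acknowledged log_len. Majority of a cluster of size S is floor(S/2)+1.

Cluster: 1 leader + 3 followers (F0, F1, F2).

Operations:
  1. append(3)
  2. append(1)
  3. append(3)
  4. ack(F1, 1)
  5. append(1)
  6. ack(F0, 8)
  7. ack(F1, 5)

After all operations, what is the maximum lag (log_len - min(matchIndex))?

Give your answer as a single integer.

Answer: 8

Derivation:
Op 1: append 3 -> log_len=3
Op 2: append 1 -> log_len=4
Op 3: append 3 -> log_len=7
Op 4: F1 acks idx 1 -> match: F0=0 F1=1 F2=0; commitIndex=0
Op 5: append 1 -> log_len=8
Op 6: F0 acks idx 8 -> match: F0=8 F1=1 F2=0; commitIndex=1
Op 7: F1 acks idx 5 -> match: F0=8 F1=5 F2=0; commitIndex=5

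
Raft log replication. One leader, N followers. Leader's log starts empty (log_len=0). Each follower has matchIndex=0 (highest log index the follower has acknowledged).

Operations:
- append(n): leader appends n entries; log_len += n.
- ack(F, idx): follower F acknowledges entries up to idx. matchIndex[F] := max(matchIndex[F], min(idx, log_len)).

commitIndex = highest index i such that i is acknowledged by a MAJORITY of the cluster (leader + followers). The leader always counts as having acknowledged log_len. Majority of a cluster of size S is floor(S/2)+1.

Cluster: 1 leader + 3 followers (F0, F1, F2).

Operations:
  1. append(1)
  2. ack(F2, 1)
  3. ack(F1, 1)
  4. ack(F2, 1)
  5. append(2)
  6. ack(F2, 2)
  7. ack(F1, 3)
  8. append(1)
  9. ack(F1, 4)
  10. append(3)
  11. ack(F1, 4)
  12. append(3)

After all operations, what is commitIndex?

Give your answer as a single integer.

Op 1: append 1 -> log_len=1
Op 2: F2 acks idx 1 -> match: F0=0 F1=0 F2=1; commitIndex=0
Op 3: F1 acks idx 1 -> match: F0=0 F1=1 F2=1; commitIndex=1
Op 4: F2 acks idx 1 -> match: F0=0 F1=1 F2=1; commitIndex=1
Op 5: append 2 -> log_len=3
Op 6: F2 acks idx 2 -> match: F0=0 F1=1 F2=2; commitIndex=1
Op 7: F1 acks idx 3 -> match: F0=0 F1=3 F2=2; commitIndex=2
Op 8: append 1 -> log_len=4
Op 9: F1 acks idx 4 -> match: F0=0 F1=4 F2=2; commitIndex=2
Op 10: append 3 -> log_len=7
Op 11: F1 acks idx 4 -> match: F0=0 F1=4 F2=2; commitIndex=2
Op 12: append 3 -> log_len=10

Answer: 2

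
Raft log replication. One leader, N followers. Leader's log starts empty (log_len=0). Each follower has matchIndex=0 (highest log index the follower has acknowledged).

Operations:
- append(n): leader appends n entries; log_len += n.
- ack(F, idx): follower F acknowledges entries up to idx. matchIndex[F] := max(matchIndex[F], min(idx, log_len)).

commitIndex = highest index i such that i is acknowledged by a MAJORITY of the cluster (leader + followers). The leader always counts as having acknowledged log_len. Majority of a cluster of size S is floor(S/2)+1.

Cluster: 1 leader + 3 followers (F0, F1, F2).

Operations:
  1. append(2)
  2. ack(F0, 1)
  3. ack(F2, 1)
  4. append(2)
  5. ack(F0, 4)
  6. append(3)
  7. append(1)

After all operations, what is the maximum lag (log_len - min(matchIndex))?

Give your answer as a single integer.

Answer: 8

Derivation:
Op 1: append 2 -> log_len=2
Op 2: F0 acks idx 1 -> match: F0=1 F1=0 F2=0; commitIndex=0
Op 3: F2 acks idx 1 -> match: F0=1 F1=0 F2=1; commitIndex=1
Op 4: append 2 -> log_len=4
Op 5: F0 acks idx 4 -> match: F0=4 F1=0 F2=1; commitIndex=1
Op 6: append 3 -> log_len=7
Op 7: append 1 -> log_len=8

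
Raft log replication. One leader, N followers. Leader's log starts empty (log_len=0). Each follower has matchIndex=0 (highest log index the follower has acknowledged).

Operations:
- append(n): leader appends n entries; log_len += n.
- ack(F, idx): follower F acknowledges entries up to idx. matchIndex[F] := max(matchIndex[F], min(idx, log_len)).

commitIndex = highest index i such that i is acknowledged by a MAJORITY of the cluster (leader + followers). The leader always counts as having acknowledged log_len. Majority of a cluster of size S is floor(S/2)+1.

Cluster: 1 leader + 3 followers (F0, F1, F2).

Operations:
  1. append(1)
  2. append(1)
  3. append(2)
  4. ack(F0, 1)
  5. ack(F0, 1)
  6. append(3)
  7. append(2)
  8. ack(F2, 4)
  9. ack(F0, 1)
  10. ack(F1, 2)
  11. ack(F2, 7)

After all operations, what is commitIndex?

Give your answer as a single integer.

Answer: 2

Derivation:
Op 1: append 1 -> log_len=1
Op 2: append 1 -> log_len=2
Op 3: append 2 -> log_len=4
Op 4: F0 acks idx 1 -> match: F0=1 F1=0 F2=0; commitIndex=0
Op 5: F0 acks idx 1 -> match: F0=1 F1=0 F2=0; commitIndex=0
Op 6: append 3 -> log_len=7
Op 7: append 2 -> log_len=9
Op 8: F2 acks idx 4 -> match: F0=1 F1=0 F2=4; commitIndex=1
Op 9: F0 acks idx 1 -> match: F0=1 F1=0 F2=4; commitIndex=1
Op 10: F1 acks idx 2 -> match: F0=1 F1=2 F2=4; commitIndex=2
Op 11: F2 acks idx 7 -> match: F0=1 F1=2 F2=7; commitIndex=2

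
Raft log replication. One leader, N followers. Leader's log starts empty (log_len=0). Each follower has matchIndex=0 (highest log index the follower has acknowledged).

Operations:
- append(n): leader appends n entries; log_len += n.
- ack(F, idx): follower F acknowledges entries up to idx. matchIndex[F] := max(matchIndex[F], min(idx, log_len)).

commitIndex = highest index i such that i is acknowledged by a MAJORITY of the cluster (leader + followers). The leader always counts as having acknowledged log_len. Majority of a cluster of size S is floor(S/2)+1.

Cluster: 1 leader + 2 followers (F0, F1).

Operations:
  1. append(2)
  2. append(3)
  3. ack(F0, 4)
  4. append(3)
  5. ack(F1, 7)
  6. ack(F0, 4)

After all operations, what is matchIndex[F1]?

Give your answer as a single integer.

Answer: 7

Derivation:
Op 1: append 2 -> log_len=2
Op 2: append 3 -> log_len=5
Op 3: F0 acks idx 4 -> match: F0=4 F1=0; commitIndex=4
Op 4: append 3 -> log_len=8
Op 5: F1 acks idx 7 -> match: F0=4 F1=7; commitIndex=7
Op 6: F0 acks idx 4 -> match: F0=4 F1=7; commitIndex=7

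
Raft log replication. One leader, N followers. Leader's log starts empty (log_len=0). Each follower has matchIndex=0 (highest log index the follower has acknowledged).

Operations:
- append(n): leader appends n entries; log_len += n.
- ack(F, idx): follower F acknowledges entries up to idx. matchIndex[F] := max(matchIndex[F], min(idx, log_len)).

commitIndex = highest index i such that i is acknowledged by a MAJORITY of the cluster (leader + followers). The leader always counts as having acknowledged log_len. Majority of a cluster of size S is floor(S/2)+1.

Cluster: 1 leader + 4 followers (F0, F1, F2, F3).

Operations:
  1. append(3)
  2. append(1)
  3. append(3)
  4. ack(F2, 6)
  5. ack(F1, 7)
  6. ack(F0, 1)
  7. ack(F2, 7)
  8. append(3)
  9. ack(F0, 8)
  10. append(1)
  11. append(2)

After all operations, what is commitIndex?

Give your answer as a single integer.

Op 1: append 3 -> log_len=3
Op 2: append 1 -> log_len=4
Op 3: append 3 -> log_len=7
Op 4: F2 acks idx 6 -> match: F0=0 F1=0 F2=6 F3=0; commitIndex=0
Op 5: F1 acks idx 7 -> match: F0=0 F1=7 F2=6 F3=0; commitIndex=6
Op 6: F0 acks idx 1 -> match: F0=1 F1=7 F2=6 F3=0; commitIndex=6
Op 7: F2 acks idx 7 -> match: F0=1 F1=7 F2=7 F3=0; commitIndex=7
Op 8: append 3 -> log_len=10
Op 9: F0 acks idx 8 -> match: F0=8 F1=7 F2=7 F3=0; commitIndex=7
Op 10: append 1 -> log_len=11
Op 11: append 2 -> log_len=13

Answer: 7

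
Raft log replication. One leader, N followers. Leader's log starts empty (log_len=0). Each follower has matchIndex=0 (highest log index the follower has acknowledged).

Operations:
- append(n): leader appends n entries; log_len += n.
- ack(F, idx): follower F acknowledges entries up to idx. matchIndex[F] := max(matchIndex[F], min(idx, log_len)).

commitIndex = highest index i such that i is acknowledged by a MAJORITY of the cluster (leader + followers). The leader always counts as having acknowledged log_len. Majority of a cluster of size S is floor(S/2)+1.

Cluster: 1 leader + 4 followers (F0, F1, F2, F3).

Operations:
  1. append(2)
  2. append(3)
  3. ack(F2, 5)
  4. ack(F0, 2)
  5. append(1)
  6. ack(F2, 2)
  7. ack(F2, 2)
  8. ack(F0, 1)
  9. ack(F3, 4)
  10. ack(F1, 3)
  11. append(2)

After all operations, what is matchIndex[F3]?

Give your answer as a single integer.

Answer: 4

Derivation:
Op 1: append 2 -> log_len=2
Op 2: append 3 -> log_len=5
Op 3: F2 acks idx 5 -> match: F0=0 F1=0 F2=5 F3=0; commitIndex=0
Op 4: F0 acks idx 2 -> match: F0=2 F1=0 F2=5 F3=0; commitIndex=2
Op 5: append 1 -> log_len=6
Op 6: F2 acks idx 2 -> match: F0=2 F1=0 F2=5 F3=0; commitIndex=2
Op 7: F2 acks idx 2 -> match: F0=2 F1=0 F2=5 F3=0; commitIndex=2
Op 8: F0 acks idx 1 -> match: F0=2 F1=0 F2=5 F3=0; commitIndex=2
Op 9: F3 acks idx 4 -> match: F0=2 F1=0 F2=5 F3=4; commitIndex=4
Op 10: F1 acks idx 3 -> match: F0=2 F1=3 F2=5 F3=4; commitIndex=4
Op 11: append 2 -> log_len=8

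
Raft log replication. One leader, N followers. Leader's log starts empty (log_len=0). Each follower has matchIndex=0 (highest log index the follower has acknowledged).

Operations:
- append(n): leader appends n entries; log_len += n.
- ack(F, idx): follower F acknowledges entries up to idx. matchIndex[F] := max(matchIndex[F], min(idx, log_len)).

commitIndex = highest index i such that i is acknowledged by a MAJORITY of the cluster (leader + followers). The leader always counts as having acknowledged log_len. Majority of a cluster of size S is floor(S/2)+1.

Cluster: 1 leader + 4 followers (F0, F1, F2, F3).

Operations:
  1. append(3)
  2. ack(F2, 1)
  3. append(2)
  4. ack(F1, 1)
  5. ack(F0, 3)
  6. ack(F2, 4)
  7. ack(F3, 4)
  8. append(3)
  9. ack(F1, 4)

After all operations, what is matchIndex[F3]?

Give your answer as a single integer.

Op 1: append 3 -> log_len=3
Op 2: F2 acks idx 1 -> match: F0=0 F1=0 F2=1 F3=0; commitIndex=0
Op 3: append 2 -> log_len=5
Op 4: F1 acks idx 1 -> match: F0=0 F1=1 F2=1 F3=0; commitIndex=1
Op 5: F0 acks idx 3 -> match: F0=3 F1=1 F2=1 F3=0; commitIndex=1
Op 6: F2 acks idx 4 -> match: F0=3 F1=1 F2=4 F3=0; commitIndex=3
Op 7: F3 acks idx 4 -> match: F0=3 F1=1 F2=4 F3=4; commitIndex=4
Op 8: append 3 -> log_len=8
Op 9: F1 acks idx 4 -> match: F0=3 F1=4 F2=4 F3=4; commitIndex=4

Answer: 4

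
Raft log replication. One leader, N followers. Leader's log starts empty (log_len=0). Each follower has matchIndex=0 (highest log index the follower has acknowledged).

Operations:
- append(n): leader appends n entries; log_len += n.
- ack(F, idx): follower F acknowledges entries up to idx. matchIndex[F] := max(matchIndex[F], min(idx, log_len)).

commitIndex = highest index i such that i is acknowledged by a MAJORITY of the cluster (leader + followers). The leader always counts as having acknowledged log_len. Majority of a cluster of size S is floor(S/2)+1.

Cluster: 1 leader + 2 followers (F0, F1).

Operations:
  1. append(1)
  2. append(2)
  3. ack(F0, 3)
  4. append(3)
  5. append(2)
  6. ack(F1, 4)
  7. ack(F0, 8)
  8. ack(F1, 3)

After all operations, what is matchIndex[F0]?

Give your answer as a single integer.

Op 1: append 1 -> log_len=1
Op 2: append 2 -> log_len=3
Op 3: F0 acks idx 3 -> match: F0=3 F1=0; commitIndex=3
Op 4: append 3 -> log_len=6
Op 5: append 2 -> log_len=8
Op 6: F1 acks idx 4 -> match: F0=3 F1=4; commitIndex=4
Op 7: F0 acks idx 8 -> match: F0=8 F1=4; commitIndex=8
Op 8: F1 acks idx 3 -> match: F0=8 F1=4; commitIndex=8

Answer: 8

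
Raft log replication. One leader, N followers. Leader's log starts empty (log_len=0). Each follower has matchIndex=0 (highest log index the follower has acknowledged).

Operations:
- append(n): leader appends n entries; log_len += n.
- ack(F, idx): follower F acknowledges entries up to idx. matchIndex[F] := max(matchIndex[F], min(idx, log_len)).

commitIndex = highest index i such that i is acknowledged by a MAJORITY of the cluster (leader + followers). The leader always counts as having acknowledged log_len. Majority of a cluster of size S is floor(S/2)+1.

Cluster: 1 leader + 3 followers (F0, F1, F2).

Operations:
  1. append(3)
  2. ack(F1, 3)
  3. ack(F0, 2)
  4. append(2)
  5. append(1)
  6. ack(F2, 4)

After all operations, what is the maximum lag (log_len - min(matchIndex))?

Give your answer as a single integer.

Op 1: append 3 -> log_len=3
Op 2: F1 acks idx 3 -> match: F0=0 F1=3 F2=0; commitIndex=0
Op 3: F0 acks idx 2 -> match: F0=2 F1=3 F2=0; commitIndex=2
Op 4: append 2 -> log_len=5
Op 5: append 1 -> log_len=6
Op 6: F2 acks idx 4 -> match: F0=2 F1=3 F2=4; commitIndex=3

Answer: 4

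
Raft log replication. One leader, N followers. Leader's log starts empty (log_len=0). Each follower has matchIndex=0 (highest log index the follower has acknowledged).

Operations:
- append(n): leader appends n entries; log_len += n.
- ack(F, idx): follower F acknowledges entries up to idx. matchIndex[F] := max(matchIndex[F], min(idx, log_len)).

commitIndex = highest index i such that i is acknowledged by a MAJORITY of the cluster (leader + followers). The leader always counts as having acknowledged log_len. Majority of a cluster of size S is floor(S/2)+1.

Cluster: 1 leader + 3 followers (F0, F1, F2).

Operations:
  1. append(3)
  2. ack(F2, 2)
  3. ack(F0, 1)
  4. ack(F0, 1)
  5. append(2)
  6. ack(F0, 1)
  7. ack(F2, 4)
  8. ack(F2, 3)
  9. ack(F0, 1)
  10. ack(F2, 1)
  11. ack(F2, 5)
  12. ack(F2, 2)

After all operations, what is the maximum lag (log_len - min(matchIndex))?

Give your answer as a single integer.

Answer: 5

Derivation:
Op 1: append 3 -> log_len=3
Op 2: F2 acks idx 2 -> match: F0=0 F1=0 F2=2; commitIndex=0
Op 3: F0 acks idx 1 -> match: F0=1 F1=0 F2=2; commitIndex=1
Op 4: F0 acks idx 1 -> match: F0=1 F1=0 F2=2; commitIndex=1
Op 5: append 2 -> log_len=5
Op 6: F0 acks idx 1 -> match: F0=1 F1=0 F2=2; commitIndex=1
Op 7: F2 acks idx 4 -> match: F0=1 F1=0 F2=4; commitIndex=1
Op 8: F2 acks idx 3 -> match: F0=1 F1=0 F2=4; commitIndex=1
Op 9: F0 acks idx 1 -> match: F0=1 F1=0 F2=4; commitIndex=1
Op 10: F2 acks idx 1 -> match: F0=1 F1=0 F2=4; commitIndex=1
Op 11: F2 acks idx 5 -> match: F0=1 F1=0 F2=5; commitIndex=1
Op 12: F2 acks idx 2 -> match: F0=1 F1=0 F2=5; commitIndex=1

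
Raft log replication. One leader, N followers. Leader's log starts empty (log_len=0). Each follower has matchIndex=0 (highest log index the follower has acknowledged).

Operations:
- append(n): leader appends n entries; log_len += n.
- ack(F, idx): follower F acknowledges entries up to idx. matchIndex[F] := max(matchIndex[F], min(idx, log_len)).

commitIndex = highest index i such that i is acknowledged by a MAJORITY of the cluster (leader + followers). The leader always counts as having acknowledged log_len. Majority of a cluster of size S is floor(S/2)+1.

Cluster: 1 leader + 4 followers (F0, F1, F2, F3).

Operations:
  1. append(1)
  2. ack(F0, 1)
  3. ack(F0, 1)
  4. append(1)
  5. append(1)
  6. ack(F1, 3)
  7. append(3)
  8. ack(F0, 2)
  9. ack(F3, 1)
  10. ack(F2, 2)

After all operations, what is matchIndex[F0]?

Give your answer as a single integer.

Answer: 2

Derivation:
Op 1: append 1 -> log_len=1
Op 2: F0 acks idx 1 -> match: F0=1 F1=0 F2=0 F3=0; commitIndex=0
Op 3: F0 acks idx 1 -> match: F0=1 F1=0 F2=0 F3=0; commitIndex=0
Op 4: append 1 -> log_len=2
Op 5: append 1 -> log_len=3
Op 6: F1 acks idx 3 -> match: F0=1 F1=3 F2=0 F3=0; commitIndex=1
Op 7: append 3 -> log_len=6
Op 8: F0 acks idx 2 -> match: F0=2 F1=3 F2=0 F3=0; commitIndex=2
Op 9: F3 acks idx 1 -> match: F0=2 F1=3 F2=0 F3=1; commitIndex=2
Op 10: F2 acks idx 2 -> match: F0=2 F1=3 F2=2 F3=1; commitIndex=2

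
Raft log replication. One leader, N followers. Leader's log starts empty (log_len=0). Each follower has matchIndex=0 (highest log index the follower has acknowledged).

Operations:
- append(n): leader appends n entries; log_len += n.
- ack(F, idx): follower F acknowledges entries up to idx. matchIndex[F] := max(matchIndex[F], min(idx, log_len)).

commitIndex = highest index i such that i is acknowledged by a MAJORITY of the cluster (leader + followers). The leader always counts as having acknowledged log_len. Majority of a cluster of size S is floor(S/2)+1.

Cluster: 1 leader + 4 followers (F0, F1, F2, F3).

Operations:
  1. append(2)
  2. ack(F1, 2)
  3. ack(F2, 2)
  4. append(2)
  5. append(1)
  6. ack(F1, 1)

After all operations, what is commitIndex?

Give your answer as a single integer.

Op 1: append 2 -> log_len=2
Op 2: F1 acks idx 2 -> match: F0=0 F1=2 F2=0 F3=0; commitIndex=0
Op 3: F2 acks idx 2 -> match: F0=0 F1=2 F2=2 F3=0; commitIndex=2
Op 4: append 2 -> log_len=4
Op 5: append 1 -> log_len=5
Op 6: F1 acks idx 1 -> match: F0=0 F1=2 F2=2 F3=0; commitIndex=2

Answer: 2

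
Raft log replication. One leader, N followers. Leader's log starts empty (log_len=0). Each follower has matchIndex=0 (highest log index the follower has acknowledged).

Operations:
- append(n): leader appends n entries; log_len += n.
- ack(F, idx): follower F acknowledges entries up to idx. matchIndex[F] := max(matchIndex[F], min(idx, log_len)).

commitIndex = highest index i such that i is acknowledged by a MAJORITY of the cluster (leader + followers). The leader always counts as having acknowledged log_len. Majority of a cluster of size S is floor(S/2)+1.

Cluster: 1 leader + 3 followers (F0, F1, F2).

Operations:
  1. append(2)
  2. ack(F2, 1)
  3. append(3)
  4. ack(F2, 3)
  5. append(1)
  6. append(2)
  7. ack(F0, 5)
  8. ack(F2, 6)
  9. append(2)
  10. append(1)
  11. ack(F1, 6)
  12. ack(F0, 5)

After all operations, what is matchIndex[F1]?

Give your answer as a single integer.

Op 1: append 2 -> log_len=2
Op 2: F2 acks idx 1 -> match: F0=0 F1=0 F2=1; commitIndex=0
Op 3: append 3 -> log_len=5
Op 4: F2 acks idx 3 -> match: F0=0 F1=0 F2=3; commitIndex=0
Op 5: append 1 -> log_len=6
Op 6: append 2 -> log_len=8
Op 7: F0 acks idx 5 -> match: F0=5 F1=0 F2=3; commitIndex=3
Op 8: F2 acks idx 6 -> match: F0=5 F1=0 F2=6; commitIndex=5
Op 9: append 2 -> log_len=10
Op 10: append 1 -> log_len=11
Op 11: F1 acks idx 6 -> match: F0=5 F1=6 F2=6; commitIndex=6
Op 12: F0 acks idx 5 -> match: F0=5 F1=6 F2=6; commitIndex=6

Answer: 6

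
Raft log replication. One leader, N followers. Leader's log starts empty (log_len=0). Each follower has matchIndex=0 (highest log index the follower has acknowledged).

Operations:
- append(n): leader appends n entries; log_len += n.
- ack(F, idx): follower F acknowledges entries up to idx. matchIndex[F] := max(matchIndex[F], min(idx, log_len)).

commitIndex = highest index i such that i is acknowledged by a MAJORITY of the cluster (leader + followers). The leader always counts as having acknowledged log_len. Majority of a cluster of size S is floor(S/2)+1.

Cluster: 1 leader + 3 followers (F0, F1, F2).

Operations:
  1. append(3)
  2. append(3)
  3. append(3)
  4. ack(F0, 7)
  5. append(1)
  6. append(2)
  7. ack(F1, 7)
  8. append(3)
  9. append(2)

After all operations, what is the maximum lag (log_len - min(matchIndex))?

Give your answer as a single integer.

Answer: 17

Derivation:
Op 1: append 3 -> log_len=3
Op 2: append 3 -> log_len=6
Op 3: append 3 -> log_len=9
Op 4: F0 acks idx 7 -> match: F0=7 F1=0 F2=0; commitIndex=0
Op 5: append 1 -> log_len=10
Op 6: append 2 -> log_len=12
Op 7: F1 acks idx 7 -> match: F0=7 F1=7 F2=0; commitIndex=7
Op 8: append 3 -> log_len=15
Op 9: append 2 -> log_len=17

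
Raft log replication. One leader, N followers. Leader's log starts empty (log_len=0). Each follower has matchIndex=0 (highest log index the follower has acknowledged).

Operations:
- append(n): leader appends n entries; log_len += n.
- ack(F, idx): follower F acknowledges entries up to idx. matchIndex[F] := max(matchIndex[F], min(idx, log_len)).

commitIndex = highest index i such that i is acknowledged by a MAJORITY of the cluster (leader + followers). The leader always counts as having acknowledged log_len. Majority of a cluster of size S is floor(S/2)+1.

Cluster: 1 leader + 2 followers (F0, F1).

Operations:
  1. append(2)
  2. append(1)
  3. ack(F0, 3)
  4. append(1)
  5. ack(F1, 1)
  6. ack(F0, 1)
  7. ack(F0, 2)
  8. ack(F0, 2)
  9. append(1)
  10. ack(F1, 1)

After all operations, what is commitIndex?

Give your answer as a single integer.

Op 1: append 2 -> log_len=2
Op 2: append 1 -> log_len=3
Op 3: F0 acks idx 3 -> match: F0=3 F1=0; commitIndex=3
Op 4: append 1 -> log_len=4
Op 5: F1 acks idx 1 -> match: F0=3 F1=1; commitIndex=3
Op 6: F0 acks idx 1 -> match: F0=3 F1=1; commitIndex=3
Op 7: F0 acks idx 2 -> match: F0=3 F1=1; commitIndex=3
Op 8: F0 acks idx 2 -> match: F0=3 F1=1; commitIndex=3
Op 9: append 1 -> log_len=5
Op 10: F1 acks idx 1 -> match: F0=3 F1=1; commitIndex=3

Answer: 3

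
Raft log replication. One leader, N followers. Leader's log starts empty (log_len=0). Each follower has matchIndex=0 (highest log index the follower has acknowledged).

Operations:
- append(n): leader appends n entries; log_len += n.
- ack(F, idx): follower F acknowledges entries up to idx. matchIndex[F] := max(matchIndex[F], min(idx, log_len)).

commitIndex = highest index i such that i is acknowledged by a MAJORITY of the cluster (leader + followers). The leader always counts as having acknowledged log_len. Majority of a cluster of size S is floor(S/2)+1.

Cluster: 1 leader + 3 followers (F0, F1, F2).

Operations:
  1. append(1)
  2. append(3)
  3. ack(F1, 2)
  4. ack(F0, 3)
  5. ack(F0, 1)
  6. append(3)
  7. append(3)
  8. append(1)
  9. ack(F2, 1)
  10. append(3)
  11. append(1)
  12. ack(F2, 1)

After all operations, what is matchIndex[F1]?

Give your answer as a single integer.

Op 1: append 1 -> log_len=1
Op 2: append 3 -> log_len=4
Op 3: F1 acks idx 2 -> match: F0=0 F1=2 F2=0; commitIndex=0
Op 4: F0 acks idx 3 -> match: F0=3 F1=2 F2=0; commitIndex=2
Op 5: F0 acks idx 1 -> match: F0=3 F1=2 F2=0; commitIndex=2
Op 6: append 3 -> log_len=7
Op 7: append 3 -> log_len=10
Op 8: append 1 -> log_len=11
Op 9: F2 acks idx 1 -> match: F0=3 F1=2 F2=1; commitIndex=2
Op 10: append 3 -> log_len=14
Op 11: append 1 -> log_len=15
Op 12: F2 acks idx 1 -> match: F0=3 F1=2 F2=1; commitIndex=2

Answer: 2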